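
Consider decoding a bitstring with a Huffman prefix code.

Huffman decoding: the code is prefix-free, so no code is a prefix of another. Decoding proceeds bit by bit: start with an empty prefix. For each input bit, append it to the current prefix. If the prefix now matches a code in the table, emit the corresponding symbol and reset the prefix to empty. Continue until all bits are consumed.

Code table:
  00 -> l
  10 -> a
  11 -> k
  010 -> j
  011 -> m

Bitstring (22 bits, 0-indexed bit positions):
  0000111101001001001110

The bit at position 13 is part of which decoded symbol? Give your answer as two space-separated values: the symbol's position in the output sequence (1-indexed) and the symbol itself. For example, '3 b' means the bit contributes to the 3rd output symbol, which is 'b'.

Answer: 6 j

Derivation:
Bit 0: prefix='0' (no match yet)
Bit 1: prefix='00' -> emit 'l', reset
Bit 2: prefix='0' (no match yet)
Bit 3: prefix='00' -> emit 'l', reset
Bit 4: prefix='1' (no match yet)
Bit 5: prefix='11' -> emit 'k', reset
Bit 6: prefix='1' (no match yet)
Bit 7: prefix='11' -> emit 'k', reset
Bit 8: prefix='0' (no match yet)
Bit 9: prefix='01' (no match yet)
Bit 10: prefix='010' -> emit 'j', reset
Bit 11: prefix='0' (no match yet)
Bit 12: prefix='01' (no match yet)
Bit 13: prefix='010' -> emit 'j', reset
Bit 14: prefix='0' (no match yet)
Bit 15: prefix='01' (no match yet)
Bit 16: prefix='010' -> emit 'j', reset
Bit 17: prefix='0' (no match yet)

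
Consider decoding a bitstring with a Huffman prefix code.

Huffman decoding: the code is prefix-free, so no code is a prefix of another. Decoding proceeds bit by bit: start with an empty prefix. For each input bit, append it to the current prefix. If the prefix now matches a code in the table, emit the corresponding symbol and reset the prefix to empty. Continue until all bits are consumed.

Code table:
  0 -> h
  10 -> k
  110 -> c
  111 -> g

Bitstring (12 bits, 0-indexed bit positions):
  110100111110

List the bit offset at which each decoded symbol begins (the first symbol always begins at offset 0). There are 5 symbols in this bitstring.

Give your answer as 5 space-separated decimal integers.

Answer: 0 3 5 6 9

Derivation:
Bit 0: prefix='1' (no match yet)
Bit 1: prefix='11' (no match yet)
Bit 2: prefix='110' -> emit 'c', reset
Bit 3: prefix='1' (no match yet)
Bit 4: prefix='10' -> emit 'k', reset
Bit 5: prefix='0' -> emit 'h', reset
Bit 6: prefix='1' (no match yet)
Bit 7: prefix='11' (no match yet)
Bit 8: prefix='111' -> emit 'g', reset
Bit 9: prefix='1' (no match yet)
Bit 10: prefix='11' (no match yet)
Bit 11: prefix='110' -> emit 'c', reset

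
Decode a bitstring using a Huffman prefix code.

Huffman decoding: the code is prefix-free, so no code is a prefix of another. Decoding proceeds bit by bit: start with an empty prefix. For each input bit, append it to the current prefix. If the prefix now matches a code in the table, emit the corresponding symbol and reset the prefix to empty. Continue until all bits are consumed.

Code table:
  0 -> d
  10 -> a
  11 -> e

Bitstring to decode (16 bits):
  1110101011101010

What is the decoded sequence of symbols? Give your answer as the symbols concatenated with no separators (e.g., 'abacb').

Bit 0: prefix='1' (no match yet)
Bit 1: prefix='11' -> emit 'e', reset
Bit 2: prefix='1' (no match yet)
Bit 3: prefix='10' -> emit 'a', reset
Bit 4: prefix='1' (no match yet)
Bit 5: prefix='10' -> emit 'a', reset
Bit 6: prefix='1' (no match yet)
Bit 7: prefix='10' -> emit 'a', reset
Bit 8: prefix='1' (no match yet)
Bit 9: prefix='11' -> emit 'e', reset
Bit 10: prefix='1' (no match yet)
Bit 11: prefix='10' -> emit 'a', reset
Bit 12: prefix='1' (no match yet)
Bit 13: prefix='10' -> emit 'a', reset
Bit 14: prefix='1' (no match yet)
Bit 15: prefix='10' -> emit 'a', reset

Answer: eaaaeaaa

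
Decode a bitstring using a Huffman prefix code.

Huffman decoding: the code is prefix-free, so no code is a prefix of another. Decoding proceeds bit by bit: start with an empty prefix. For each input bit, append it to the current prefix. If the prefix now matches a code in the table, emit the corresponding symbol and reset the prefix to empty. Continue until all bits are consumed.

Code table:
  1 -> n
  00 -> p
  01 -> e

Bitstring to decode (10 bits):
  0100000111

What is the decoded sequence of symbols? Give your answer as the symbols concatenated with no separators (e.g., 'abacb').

Bit 0: prefix='0' (no match yet)
Bit 1: prefix='01' -> emit 'e', reset
Bit 2: prefix='0' (no match yet)
Bit 3: prefix='00' -> emit 'p', reset
Bit 4: prefix='0' (no match yet)
Bit 5: prefix='00' -> emit 'p', reset
Bit 6: prefix='0' (no match yet)
Bit 7: prefix='01' -> emit 'e', reset
Bit 8: prefix='1' -> emit 'n', reset
Bit 9: prefix='1' -> emit 'n', reset

Answer: eppenn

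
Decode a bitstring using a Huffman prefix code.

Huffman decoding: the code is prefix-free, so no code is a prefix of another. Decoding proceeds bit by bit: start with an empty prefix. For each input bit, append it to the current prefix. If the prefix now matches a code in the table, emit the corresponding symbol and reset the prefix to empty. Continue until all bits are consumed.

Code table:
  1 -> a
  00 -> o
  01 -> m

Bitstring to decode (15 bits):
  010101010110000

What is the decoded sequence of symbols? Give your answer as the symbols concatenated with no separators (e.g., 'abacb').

Bit 0: prefix='0' (no match yet)
Bit 1: prefix='01' -> emit 'm', reset
Bit 2: prefix='0' (no match yet)
Bit 3: prefix='01' -> emit 'm', reset
Bit 4: prefix='0' (no match yet)
Bit 5: prefix='01' -> emit 'm', reset
Bit 6: prefix='0' (no match yet)
Bit 7: prefix='01' -> emit 'm', reset
Bit 8: prefix='0' (no match yet)
Bit 9: prefix='01' -> emit 'm', reset
Bit 10: prefix='1' -> emit 'a', reset
Bit 11: prefix='0' (no match yet)
Bit 12: prefix='00' -> emit 'o', reset
Bit 13: prefix='0' (no match yet)
Bit 14: prefix='00' -> emit 'o', reset

Answer: mmmmmaoo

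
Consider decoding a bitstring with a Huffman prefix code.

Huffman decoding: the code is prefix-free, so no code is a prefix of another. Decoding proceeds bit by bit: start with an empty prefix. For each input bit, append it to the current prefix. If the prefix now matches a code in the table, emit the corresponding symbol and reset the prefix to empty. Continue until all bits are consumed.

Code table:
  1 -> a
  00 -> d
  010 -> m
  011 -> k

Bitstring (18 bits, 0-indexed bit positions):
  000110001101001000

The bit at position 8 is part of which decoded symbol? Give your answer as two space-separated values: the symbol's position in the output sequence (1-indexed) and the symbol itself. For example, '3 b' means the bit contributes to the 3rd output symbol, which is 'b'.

Answer: 4 k

Derivation:
Bit 0: prefix='0' (no match yet)
Bit 1: prefix='00' -> emit 'd', reset
Bit 2: prefix='0' (no match yet)
Bit 3: prefix='01' (no match yet)
Bit 4: prefix='011' -> emit 'k', reset
Bit 5: prefix='0' (no match yet)
Bit 6: prefix='00' -> emit 'd', reset
Bit 7: prefix='0' (no match yet)
Bit 8: prefix='01' (no match yet)
Bit 9: prefix='011' -> emit 'k', reset
Bit 10: prefix='0' (no match yet)
Bit 11: prefix='01' (no match yet)
Bit 12: prefix='010' -> emit 'm', reset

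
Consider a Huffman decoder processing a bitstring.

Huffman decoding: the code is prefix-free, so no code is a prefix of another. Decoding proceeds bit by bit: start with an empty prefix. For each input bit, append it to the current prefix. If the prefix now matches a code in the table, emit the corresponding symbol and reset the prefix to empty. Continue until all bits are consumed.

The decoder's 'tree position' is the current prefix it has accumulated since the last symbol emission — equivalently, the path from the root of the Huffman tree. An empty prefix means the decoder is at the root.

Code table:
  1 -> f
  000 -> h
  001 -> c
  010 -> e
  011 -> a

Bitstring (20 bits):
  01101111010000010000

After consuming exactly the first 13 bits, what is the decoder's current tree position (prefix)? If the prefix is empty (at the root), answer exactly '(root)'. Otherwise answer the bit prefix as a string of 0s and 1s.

Bit 0: prefix='0' (no match yet)
Bit 1: prefix='01' (no match yet)
Bit 2: prefix='011' -> emit 'a', reset
Bit 3: prefix='0' (no match yet)
Bit 4: prefix='01' (no match yet)
Bit 5: prefix='011' -> emit 'a', reset
Bit 6: prefix='1' -> emit 'f', reset
Bit 7: prefix='1' -> emit 'f', reset
Bit 8: prefix='0' (no match yet)
Bit 9: prefix='01' (no match yet)
Bit 10: prefix='010' -> emit 'e', reset
Bit 11: prefix='0' (no match yet)
Bit 12: prefix='00' (no match yet)

Answer: 00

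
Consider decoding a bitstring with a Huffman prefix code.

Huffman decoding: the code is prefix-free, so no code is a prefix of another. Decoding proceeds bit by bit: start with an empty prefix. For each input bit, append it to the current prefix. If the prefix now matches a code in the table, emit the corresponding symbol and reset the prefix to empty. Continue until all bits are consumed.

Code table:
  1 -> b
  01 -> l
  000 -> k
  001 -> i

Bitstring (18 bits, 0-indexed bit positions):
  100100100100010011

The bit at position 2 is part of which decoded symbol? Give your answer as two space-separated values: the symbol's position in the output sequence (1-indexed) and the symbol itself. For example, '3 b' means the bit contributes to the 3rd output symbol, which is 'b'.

Answer: 2 i

Derivation:
Bit 0: prefix='1' -> emit 'b', reset
Bit 1: prefix='0' (no match yet)
Bit 2: prefix='00' (no match yet)
Bit 3: prefix='001' -> emit 'i', reset
Bit 4: prefix='0' (no match yet)
Bit 5: prefix='00' (no match yet)
Bit 6: prefix='001' -> emit 'i', reset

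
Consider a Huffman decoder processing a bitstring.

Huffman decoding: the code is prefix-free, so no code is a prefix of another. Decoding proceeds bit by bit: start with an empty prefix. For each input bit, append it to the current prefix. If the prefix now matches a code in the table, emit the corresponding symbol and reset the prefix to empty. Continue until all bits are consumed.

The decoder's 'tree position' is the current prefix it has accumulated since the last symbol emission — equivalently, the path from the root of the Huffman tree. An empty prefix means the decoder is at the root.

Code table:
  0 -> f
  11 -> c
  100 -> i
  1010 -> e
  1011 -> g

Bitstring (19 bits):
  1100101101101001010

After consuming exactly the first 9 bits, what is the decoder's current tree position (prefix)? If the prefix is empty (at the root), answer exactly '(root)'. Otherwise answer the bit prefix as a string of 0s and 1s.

Answer: (root)

Derivation:
Bit 0: prefix='1' (no match yet)
Bit 1: prefix='11' -> emit 'c', reset
Bit 2: prefix='0' -> emit 'f', reset
Bit 3: prefix='0' -> emit 'f', reset
Bit 4: prefix='1' (no match yet)
Bit 5: prefix='10' (no match yet)
Bit 6: prefix='101' (no match yet)
Bit 7: prefix='1011' -> emit 'g', reset
Bit 8: prefix='0' -> emit 'f', reset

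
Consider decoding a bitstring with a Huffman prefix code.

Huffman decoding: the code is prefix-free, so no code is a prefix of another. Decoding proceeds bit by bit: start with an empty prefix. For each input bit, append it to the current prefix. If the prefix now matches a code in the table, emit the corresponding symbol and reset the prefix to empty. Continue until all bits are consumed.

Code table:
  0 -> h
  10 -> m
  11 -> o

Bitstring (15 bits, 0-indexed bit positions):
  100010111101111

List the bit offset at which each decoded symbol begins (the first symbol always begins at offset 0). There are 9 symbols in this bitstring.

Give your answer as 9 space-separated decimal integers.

Answer: 0 2 3 4 6 8 10 11 13

Derivation:
Bit 0: prefix='1' (no match yet)
Bit 1: prefix='10' -> emit 'm', reset
Bit 2: prefix='0' -> emit 'h', reset
Bit 3: prefix='0' -> emit 'h', reset
Bit 4: prefix='1' (no match yet)
Bit 5: prefix='10' -> emit 'm', reset
Bit 6: prefix='1' (no match yet)
Bit 7: prefix='11' -> emit 'o', reset
Bit 8: prefix='1' (no match yet)
Bit 9: prefix='11' -> emit 'o', reset
Bit 10: prefix='0' -> emit 'h', reset
Bit 11: prefix='1' (no match yet)
Bit 12: prefix='11' -> emit 'o', reset
Bit 13: prefix='1' (no match yet)
Bit 14: prefix='11' -> emit 'o', reset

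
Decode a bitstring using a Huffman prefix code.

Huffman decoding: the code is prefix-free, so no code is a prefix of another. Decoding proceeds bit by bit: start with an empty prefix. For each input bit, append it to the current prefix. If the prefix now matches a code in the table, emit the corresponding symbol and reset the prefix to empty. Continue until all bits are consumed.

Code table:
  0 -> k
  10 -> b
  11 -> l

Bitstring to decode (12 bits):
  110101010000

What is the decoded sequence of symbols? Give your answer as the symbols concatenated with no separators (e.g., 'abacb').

Bit 0: prefix='1' (no match yet)
Bit 1: prefix='11' -> emit 'l', reset
Bit 2: prefix='0' -> emit 'k', reset
Bit 3: prefix='1' (no match yet)
Bit 4: prefix='10' -> emit 'b', reset
Bit 5: prefix='1' (no match yet)
Bit 6: prefix='10' -> emit 'b', reset
Bit 7: prefix='1' (no match yet)
Bit 8: prefix='10' -> emit 'b', reset
Bit 9: prefix='0' -> emit 'k', reset
Bit 10: prefix='0' -> emit 'k', reset
Bit 11: prefix='0' -> emit 'k', reset

Answer: lkbbbkkk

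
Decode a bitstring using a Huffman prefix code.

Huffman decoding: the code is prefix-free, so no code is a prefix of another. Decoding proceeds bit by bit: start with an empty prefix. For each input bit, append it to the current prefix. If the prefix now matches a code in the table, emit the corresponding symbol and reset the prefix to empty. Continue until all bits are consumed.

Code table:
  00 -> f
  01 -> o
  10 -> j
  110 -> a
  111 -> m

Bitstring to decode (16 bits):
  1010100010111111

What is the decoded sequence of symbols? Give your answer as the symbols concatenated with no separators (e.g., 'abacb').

Bit 0: prefix='1' (no match yet)
Bit 1: prefix='10' -> emit 'j', reset
Bit 2: prefix='1' (no match yet)
Bit 3: prefix='10' -> emit 'j', reset
Bit 4: prefix='1' (no match yet)
Bit 5: prefix='10' -> emit 'j', reset
Bit 6: prefix='0' (no match yet)
Bit 7: prefix='00' -> emit 'f', reset
Bit 8: prefix='1' (no match yet)
Bit 9: prefix='10' -> emit 'j', reset
Bit 10: prefix='1' (no match yet)
Bit 11: prefix='11' (no match yet)
Bit 12: prefix='111' -> emit 'm', reset
Bit 13: prefix='1' (no match yet)
Bit 14: prefix='11' (no match yet)
Bit 15: prefix='111' -> emit 'm', reset

Answer: jjjfjmm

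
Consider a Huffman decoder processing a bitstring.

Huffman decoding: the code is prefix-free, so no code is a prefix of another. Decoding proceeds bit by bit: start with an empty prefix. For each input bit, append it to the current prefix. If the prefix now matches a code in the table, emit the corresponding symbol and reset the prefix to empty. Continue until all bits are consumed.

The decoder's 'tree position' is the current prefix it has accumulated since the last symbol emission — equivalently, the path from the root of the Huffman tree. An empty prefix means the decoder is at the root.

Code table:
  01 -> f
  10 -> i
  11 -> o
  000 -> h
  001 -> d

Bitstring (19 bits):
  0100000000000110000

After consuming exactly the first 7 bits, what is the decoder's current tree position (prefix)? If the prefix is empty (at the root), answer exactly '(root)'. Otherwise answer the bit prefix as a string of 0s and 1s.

Answer: 00

Derivation:
Bit 0: prefix='0' (no match yet)
Bit 1: prefix='01' -> emit 'f', reset
Bit 2: prefix='0' (no match yet)
Bit 3: prefix='00' (no match yet)
Bit 4: prefix='000' -> emit 'h', reset
Bit 5: prefix='0' (no match yet)
Bit 6: prefix='00' (no match yet)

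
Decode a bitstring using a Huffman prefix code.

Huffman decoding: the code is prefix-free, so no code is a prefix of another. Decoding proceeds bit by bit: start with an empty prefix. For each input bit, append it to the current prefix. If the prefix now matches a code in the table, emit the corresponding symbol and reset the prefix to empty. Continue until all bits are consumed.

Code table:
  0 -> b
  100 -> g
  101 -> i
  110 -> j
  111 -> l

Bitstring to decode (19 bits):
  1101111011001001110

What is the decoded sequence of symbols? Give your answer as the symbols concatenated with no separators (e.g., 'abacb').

Bit 0: prefix='1' (no match yet)
Bit 1: prefix='11' (no match yet)
Bit 2: prefix='110' -> emit 'j', reset
Bit 3: prefix='1' (no match yet)
Bit 4: prefix='11' (no match yet)
Bit 5: prefix='111' -> emit 'l', reset
Bit 6: prefix='1' (no match yet)
Bit 7: prefix='10' (no match yet)
Bit 8: prefix='101' -> emit 'i', reset
Bit 9: prefix='1' (no match yet)
Bit 10: prefix='10' (no match yet)
Bit 11: prefix='100' -> emit 'g', reset
Bit 12: prefix='1' (no match yet)
Bit 13: prefix='10' (no match yet)
Bit 14: prefix='100' -> emit 'g', reset
Bit 15: prefix='1' (no match yet)
Bit 16: prefix='11' (no match yet)
Bit 17: prefix='111' -> emit 'l', reset
Bit 18: prefix='0' -> emit 'b', reset

Answer: jligglb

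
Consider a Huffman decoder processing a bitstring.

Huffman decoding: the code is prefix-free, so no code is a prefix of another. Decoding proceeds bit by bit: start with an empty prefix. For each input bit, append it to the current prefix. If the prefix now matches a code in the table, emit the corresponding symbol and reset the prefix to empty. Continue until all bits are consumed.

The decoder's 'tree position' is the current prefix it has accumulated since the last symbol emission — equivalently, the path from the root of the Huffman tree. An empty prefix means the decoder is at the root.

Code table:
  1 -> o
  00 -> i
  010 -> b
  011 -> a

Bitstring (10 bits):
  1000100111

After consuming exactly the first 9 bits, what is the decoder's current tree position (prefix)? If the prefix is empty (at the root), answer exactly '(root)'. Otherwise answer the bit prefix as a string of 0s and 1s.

Bit 0: prefix='1' -> emit 'o', reset
Bit 1: prefix='0' (no match yet)
Bit 2: prefix='00' -> emit 'i', reset
Bit 3: prefix='0' (no match yet)
Bit 4: prefix='01' (no match yet)
Bit 5: prefix='010' -> emit 'b', reset
Bit 6: prefix='0' (no match yet)
Bit 7: prefix='01' (no match yet)
Bit 8: prefix='011' -> emit 'a', reset

Answer: (root)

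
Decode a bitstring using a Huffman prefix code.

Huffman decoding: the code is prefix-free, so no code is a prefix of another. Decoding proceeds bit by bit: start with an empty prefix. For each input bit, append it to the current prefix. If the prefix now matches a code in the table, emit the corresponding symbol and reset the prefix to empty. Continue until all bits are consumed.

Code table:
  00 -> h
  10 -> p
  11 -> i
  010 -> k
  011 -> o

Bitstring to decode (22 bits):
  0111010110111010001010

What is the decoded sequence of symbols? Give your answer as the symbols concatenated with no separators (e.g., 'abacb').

Answer: oppiopphpp

Derivation:
Bit 0: prefix='0' (no match yet)
Bit 1: prefix='01' (no match yet)
Bit 2: prefix='011' -> emit 'o', reset
Bit 3: prefix='1' (no match yet)
Bit 4: prefix='10' -> emit 'p', reset
Bit 5: prefix='1' (no match yet)
Bit 6: prefix='10' -> emit 'p', reset
Bit 7: prefix='1' (no match yet)
Bit 8: prefix='11' -> emit 'i', reset
Bit 9: prefix='0' (no match yet)
Bit 10: prefix='01' (no match yet)
Bit 11: prefix='011' -> emit 'o', reset
Bit 12: prefix='1' (no match yet)
Bit 13: prefix='10' -> emit 'p', reset
Bit 14: prefix='1' (no match yet)
Bit 15: prefix='10' -> emit 'p', reset
Bit 16: prefix='0' (no match yet)
Bit 17: prefix='00' -> emit 'h', reset
Bit 18: prefix='1' (no match yet)
Bit 19: prefix='10' -> emit 'p', reset
Bit 20: prefix='1' (no match yet)
Bit 21: prefix='10' -> emit 'p', reset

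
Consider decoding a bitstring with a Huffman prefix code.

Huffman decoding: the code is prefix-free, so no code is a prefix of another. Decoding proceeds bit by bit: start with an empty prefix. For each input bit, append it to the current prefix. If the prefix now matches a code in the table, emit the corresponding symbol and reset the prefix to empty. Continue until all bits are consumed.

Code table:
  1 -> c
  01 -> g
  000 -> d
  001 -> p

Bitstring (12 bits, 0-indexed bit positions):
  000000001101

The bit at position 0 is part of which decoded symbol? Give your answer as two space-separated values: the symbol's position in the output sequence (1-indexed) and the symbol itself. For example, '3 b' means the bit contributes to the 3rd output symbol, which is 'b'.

Bit 0: prefix='0' (no match yet)
Bit 1: prefix='00' (no match yet)
Bit 2: prefix='000' -> emit 'd', reset
Bit 3: prefix='0' (no match yet)
Bit 4: prefix='00' (no match yet)

Answer: 1 d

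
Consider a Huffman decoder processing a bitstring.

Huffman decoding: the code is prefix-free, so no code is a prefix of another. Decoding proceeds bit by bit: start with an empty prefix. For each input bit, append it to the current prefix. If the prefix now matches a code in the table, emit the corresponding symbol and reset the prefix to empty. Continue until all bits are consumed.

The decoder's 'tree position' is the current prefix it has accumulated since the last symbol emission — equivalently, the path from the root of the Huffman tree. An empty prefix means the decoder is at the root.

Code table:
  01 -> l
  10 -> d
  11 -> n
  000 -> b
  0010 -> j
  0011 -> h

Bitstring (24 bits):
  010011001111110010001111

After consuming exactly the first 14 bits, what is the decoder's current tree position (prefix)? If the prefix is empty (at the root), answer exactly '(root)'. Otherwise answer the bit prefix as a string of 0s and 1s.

Answer: (root)

Derivation:
Bit 0: prefix='0' (no match yet)
Bit 1: prefix='01' -> emit 'l', reset
Bit 2: prefix='0' (no match yet)
Bit 3: prefix='00' (no match yet)
Bit 4: prefix='001' (no match yet)
Bit 5: prefix='0011' -> emit 'h', reset
Bit 6: prefix='0' (no match yet)
Bit 7: prefix='00' (no match yet)
Bit 8: prefix='001' (no match yet)
Bit 9: prefix='0011' -> emit 'h', reset
Bit 10: prefix='1' (no match yet)
Bit 11: prefix='11' -> emit 'n', reset
Bit 12: prefix='1' (no match yet)
Bit 13: prefix='11' -> emit 'n', reset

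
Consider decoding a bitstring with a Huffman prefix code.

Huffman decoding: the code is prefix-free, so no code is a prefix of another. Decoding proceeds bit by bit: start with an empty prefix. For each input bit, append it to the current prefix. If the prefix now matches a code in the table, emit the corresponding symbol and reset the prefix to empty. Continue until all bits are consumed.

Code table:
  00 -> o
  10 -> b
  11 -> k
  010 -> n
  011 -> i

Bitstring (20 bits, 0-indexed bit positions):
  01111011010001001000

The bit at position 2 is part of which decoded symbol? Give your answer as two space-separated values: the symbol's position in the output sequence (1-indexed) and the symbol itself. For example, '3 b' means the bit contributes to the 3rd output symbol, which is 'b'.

Answer: 1 i

Derivation:
Bit 0: prefix='0' (no match yet)
Bit 1: prefix='01' (no match yet)
Bit 2: prefix='011' -> emit 'i', reset
Bit 3: prefix='1' (no match yet)
Bit 4: prefix='11' -> emit 'k', reset
Bit 5: prefix='0' (no match yet)
Bit 6: prefix='01' (no match yet)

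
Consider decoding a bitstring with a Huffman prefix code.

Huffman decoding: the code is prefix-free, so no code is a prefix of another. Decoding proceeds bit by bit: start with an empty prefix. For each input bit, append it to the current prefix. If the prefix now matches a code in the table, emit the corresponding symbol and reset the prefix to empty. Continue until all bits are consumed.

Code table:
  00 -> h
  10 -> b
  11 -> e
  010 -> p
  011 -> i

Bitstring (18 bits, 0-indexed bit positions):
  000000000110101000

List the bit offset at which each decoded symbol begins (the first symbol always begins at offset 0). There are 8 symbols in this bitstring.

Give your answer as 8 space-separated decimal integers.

Bit 0: prefix='0' (no match yet)
Bit 1: prefix='00' -> emit 'h', reset
Bit 2: prefix='0' (no match yet)
Bit 3: prefix='00' -> emit 'h', reset
Bit 4: prefix='0' (no match yet)
Bit 5: prefix='00' -> emit 'h', reset
Bit 6: prefix='0' (no match yet)
Bit 7: prefix='00' -> emit 'h', reset
Bit 8: prefix='0' (no match yet)
Bit 9: prefix='01' (no match yet)
Bit 10: prefix='011' -> emit 'i', reset
Bit 11: prefix='0' (no match yet)
Bit 12: prefix='01' (no match yet)
Bit 13: prefix='010' -> emit 'p', reset
Bit 14: prefix='1' (no match yet)
Bit 15: prefix='10' -> emit 'b', reset
Bit 16: prefix='0' (no match yet)
Bit 17: prefix='00' -> emit 'h', reset

Answer: 0 2 4 6 8 11 14 16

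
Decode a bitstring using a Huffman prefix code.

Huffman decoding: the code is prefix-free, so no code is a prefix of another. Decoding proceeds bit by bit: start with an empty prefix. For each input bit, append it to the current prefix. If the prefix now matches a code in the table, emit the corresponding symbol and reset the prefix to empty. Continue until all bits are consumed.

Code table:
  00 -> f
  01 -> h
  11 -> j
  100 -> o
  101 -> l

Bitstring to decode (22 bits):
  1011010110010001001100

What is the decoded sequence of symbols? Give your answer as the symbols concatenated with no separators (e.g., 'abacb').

Bit 0: prefix='1' (no match yet)
Bit 1: prefix='10' (no match yet)
Bit 2: prefix='101' -> emit 'l', reset
Bit 3: prefix='1' (no match yet)
Bit 4: prefix='10' (no match yet)
Bit 5: prefix='101' -> emit 'l', reset
Bit 6: prefix='0' (no match yet)
Bit 7: prefix='01' -> emit 'h', reset
Bit 8: prefix='1' (no match yet)
Bit 9: prefix='10' (no match yet)
Bit 10: prefix='100' -> emit 'o', reset
Bit 11: prefix='1' (no match yet)
Bit 12: prefix='10' (no match yet)
Bit 13: prefix='100' -> emit 'o', reset
Bit 14: prefix='0' (no match yet)
Bit 15: prefix='01' -> emit 'h', reset
Bit 16: prefix='0' (no match yet)
Bit 17: prefix='00' -> emit 'f', reset
Bit 18: prefix='1' (no match yet)
Bit 19: prefix='11' -> emit 'j', reset
Bit 20: prefix='0' (no match yet)
Bit 21: prefix='00' -> emit 'f', reset

Answer: llhoohfjf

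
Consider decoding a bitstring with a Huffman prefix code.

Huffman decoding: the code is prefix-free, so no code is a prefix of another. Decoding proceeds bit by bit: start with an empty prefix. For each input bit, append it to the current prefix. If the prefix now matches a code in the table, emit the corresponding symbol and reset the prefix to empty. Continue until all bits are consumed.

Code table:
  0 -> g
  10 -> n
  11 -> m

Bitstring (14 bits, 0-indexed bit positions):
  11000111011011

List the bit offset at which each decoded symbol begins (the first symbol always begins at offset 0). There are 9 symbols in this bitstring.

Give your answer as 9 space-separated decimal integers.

Bit 0: prefix='1' (no match yet)
Bit 1: prefix='11' -> emit 'm', reset
Bit 2: prefix='0' -> emit 'g', reset
Bit 3: prefix='0' -> emit 'g', reset
Bit 4: prefix='0' -> emit 'g', reset
Bit 5: prefix='1' (no match yet)
Bit 6: prefix='11' -> emit 'm', reset
Bit 7: prefix='1' (no match yet)
Bit 8: prefix='10' -> emit 'n', reset
Bit 9: prefix='1' (no match yet)
Bit 10: prefix='11' -> emit 'm', reset
Bit 11: prefix='0' -> emit 'g', reset
Bit 12: prefix='1' (no match yet)
Bit 13: prefix='11' -> emit 'm', reset

Answer: 0 2 3 4 5 7 9 11 12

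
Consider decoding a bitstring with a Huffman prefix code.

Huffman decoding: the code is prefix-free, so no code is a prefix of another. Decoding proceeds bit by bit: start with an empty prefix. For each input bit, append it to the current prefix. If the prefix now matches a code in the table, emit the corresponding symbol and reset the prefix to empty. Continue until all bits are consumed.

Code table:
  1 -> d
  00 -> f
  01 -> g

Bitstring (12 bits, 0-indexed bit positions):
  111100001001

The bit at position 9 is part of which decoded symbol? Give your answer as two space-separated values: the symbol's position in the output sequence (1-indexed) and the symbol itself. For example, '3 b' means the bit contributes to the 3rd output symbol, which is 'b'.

Bit 0: prefix='1' -> emit 'd', reset
Bit 1: prefix='1' -> emit 'd', reset
Bit 2: prefix='1' -> emit 'd', reset
Bit 3: prefix='1' -> emit 'd', reset
Bit 4: prefix='0' (no match yet)
Bit 5: prefix='00' -> emit 'f', reset
Bit 6: prefix='0' (no match yet)
Bit 7: prefix='00' -> emit 'f', reset
Bit 8: prefix='1' -> emit 'd', reset
Bit 9: prefix='0' (no match yet)
Bit 10: prefix='00' -> emit 'f', reset
Bit 11: prefix='1' -> emit 'd', reset

Answer: 8 f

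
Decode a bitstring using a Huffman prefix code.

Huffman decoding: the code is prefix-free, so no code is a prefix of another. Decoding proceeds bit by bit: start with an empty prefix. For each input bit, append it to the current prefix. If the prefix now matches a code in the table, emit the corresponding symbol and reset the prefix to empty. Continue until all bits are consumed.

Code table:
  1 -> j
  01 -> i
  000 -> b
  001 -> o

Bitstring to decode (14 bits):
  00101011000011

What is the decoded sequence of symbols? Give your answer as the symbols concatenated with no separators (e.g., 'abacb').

Answer: oiijbij

Derivation:
Bit 0: prefix='0' (no match yet)
Bit 1: prefix='00' (no match yet)
Bit 2: prefix='001' -> emit 'o', reset
Bit 3: prefix='0' (no match yet)
Bit 4: prefix='01' -> emit 'i', reset
Bit 5: prefix='0' (no match yet)
Bit 6: prefix='01' -> emit 'i', reset
Bit 7: prefix='1' -> emit 'j', reset
Bit 8: prefix='0' (no match yet)
Bit 9: prefix='00' (no match yet)
Bit 10: prefix='000' -> emit 'b', reset
Bit 11: prefix='0' (no match yet)
Bit 12: prefix='01' -> emit 'i', reset
Bit 13: prefix='1' -> emit 'j', reset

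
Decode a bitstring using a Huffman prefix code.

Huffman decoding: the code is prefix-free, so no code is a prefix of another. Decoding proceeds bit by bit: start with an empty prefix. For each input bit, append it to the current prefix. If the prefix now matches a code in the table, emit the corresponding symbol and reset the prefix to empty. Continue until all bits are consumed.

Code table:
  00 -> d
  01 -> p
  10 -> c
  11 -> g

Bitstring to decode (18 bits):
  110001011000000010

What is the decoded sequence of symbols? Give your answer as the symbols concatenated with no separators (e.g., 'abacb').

Bit 0: prefix='1' (no match yet)
Bit 1: prefix='11' -> emit 'g', reset
Bit 2: prefix='0' (no match yet)
Bit 3: prefix='00' -> emit 'd', reset
Bit 4: prefix='0' (no match yet)
Bit 5: prefix='01' -> emit 'p', reset
Bit 6: prefix='0' (no match yet)
Bit 7: prefix='01' -> emit 'p', reset
Bit 8: prefix='1' (no match yet)
Bit 9: prefix='10' -> emit 'c', reset
Bit 10: prefix='0' (no match yet)
Bit 11: prefix='00' -> emit 'd', reset
Bit 12: prefix='0' (no match yet)
Bit 13: prefix='00' -> emit 'd', reset
Bit 14: prefix='0' (no match yet)
Bit 15: prefix='00' -> emit 'd', reset
Bit 16: prefix='1' (no match yet)
Bit 17: prefix='10' -> emit 'c', reset

Answer: gdppcdddc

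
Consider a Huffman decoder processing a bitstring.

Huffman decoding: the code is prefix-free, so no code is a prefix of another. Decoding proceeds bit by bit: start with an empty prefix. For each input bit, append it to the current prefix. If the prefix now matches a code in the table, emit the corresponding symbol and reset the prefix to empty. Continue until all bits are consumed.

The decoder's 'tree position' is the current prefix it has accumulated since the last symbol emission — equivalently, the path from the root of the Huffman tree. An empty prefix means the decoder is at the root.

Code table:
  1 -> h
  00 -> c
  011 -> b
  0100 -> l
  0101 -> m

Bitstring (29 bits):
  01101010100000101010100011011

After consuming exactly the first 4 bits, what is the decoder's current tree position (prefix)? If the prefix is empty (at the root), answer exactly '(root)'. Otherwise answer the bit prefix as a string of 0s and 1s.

Bit 0: prefix='0' (no match yet)
Bit 1: prefix='01' (no match yet)
Bit 2: prefix='011' -> emit 'b', reset
Bit 3: prefix='0' (no match yet)

Answer: 0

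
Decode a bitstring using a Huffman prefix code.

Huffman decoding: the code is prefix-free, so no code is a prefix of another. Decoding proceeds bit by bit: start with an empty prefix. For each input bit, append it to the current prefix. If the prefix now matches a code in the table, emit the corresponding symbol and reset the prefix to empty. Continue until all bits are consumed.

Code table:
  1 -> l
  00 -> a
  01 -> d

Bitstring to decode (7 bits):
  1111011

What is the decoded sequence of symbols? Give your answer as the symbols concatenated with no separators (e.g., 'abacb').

Bit 0: prefix='1' -> emit 'l', reset
Bit 1: prefix='1' -> emit 'l', reset
Bit 2: prefix='1' -> emit 'l', reset
Bit 3: prefix='1' -> emit 'l', reset
Bit 4: prefix='0' (no match yet)
Bit 5: prefix='01' -> emit 'd', reset
Bit 6: prefix='1' -> emit 'l', reset

Answer: lllldl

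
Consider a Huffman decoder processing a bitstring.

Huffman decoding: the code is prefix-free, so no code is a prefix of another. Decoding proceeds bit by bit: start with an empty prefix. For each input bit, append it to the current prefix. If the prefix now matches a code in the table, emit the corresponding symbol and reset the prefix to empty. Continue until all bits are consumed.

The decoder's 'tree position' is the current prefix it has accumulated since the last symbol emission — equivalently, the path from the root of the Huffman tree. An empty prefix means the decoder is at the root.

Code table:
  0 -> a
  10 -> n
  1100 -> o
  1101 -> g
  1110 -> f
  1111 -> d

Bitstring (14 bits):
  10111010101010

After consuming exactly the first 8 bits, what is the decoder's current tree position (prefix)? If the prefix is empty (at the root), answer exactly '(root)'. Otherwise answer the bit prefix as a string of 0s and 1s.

Answer: (root)

Derivation:
Bit 0: prefix='1' (no match yet)
Bit 1: prefix='10' -> emit 'n', reset
Bit 2: prefix='1' (no match yet)
Bit 3: prefix='11' (no match yet)
Bit 4: prefix='111' (no match yet)
Bit 5: prefix='1110' -> emit 'f', reset
Bit 6: prefix='1' (no match yet)
Bit 7: prefix='10' -> emit 'n', reset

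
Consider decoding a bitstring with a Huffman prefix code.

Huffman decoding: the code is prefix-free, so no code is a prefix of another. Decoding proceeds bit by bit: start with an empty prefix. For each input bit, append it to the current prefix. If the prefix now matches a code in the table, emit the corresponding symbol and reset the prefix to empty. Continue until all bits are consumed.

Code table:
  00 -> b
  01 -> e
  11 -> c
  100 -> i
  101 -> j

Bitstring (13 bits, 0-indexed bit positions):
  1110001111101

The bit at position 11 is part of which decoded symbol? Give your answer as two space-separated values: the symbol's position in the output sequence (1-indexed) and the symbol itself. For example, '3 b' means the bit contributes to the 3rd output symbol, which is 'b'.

Answer: 6 e

Derivation:
Bit 0: prefix='1' (no match yet)
Bit 1: prefix='11' -> emit 'c', reset
Bit 2: prefix='1' (no match yet)
Bit 3: prefix='10' (no match yet)
Bit 4: prefix='100' -> emit 'i', reset
Bit 5: prefix='0' (no match yet)
Bit 6: prefix='01' -> emit 'e', reset
Bit 7: prefix='1' (no match yet)
Bit 8: prefix='11' -> emit 'c', reset
Bit 9: prefix='1' (no match yet)
Bit 10: prefix='11' -> emit 'c', reset
Bit 11: prefix='0' (no match yet)
Bit 12: prefix='01' -> emit 'e', reset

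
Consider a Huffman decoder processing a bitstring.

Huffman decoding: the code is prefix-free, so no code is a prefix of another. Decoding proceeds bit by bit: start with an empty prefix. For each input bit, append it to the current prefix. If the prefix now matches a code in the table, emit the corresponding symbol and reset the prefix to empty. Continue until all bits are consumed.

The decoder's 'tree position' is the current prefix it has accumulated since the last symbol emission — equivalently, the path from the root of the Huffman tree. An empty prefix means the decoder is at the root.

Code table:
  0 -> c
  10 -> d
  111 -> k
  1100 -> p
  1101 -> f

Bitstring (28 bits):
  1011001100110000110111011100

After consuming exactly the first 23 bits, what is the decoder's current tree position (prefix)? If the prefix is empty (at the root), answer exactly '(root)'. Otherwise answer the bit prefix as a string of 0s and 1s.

Answer: 110

Derivation:
Bit 0: prefix='1' (no match yet)
Bit 1: prefix='10' -> emit 'd', reset
Bit 2: prefix='1' (no match yet)
Bit 3: prefix='11' (no match yet)
Bit 4: prefix='110' (no match yet)
Bit 5: prefix='1100' -> emit 'p', reset
Bit 6: prefix='1' (no match yet)
Bit 7: prefix='11' (no match yet)
Bit 8: prefix='110' (no match yet)
Bit 9: prefix='1100' -> emit 'p', reset
Bit 10: prefix='1' (no match yet)
Bit 11: prefix='11' (no match yet)
Bit 12: prefix='110' (no match yet)
Bit 13: prefix='1100' -> emit 'p', reset
Bit 14: prefix='0' -> emit 'c', reset
Bit 15: prefix='0' -> emit 'c', reset
Bit 16: prefix='1' (no match yet)
Bit 17: prefix='11' (no match yet)
Bit 18: prefix='110' (no match yet)
Bit 19: prefix='1101' -> emit 'f', reset
Bit 20: prefix='1' (no match yet)
Bit 21: prefix='11' (no match yet)
Bit 22: prefix='110' (no match yet)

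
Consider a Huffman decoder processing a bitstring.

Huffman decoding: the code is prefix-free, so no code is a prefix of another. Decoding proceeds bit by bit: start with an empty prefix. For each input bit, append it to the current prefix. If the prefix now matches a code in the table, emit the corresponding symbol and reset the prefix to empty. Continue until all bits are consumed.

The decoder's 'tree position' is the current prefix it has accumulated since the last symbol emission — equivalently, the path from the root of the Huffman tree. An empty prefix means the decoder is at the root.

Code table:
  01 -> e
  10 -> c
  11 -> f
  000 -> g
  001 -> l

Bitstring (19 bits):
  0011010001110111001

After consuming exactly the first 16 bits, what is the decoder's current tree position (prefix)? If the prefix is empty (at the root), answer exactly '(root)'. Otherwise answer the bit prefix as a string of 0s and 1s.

Answer: (root)

Derivation:
Bit 0: prefix='0' (no match yet)
Bit 1: prefix='00' (no match yet)
Bit 2: prefix='001' -> emit 'l', reset
Bit 3: prefix='1' (no match yet)
Bit 4: prefix='10' -> emit 'c', reset
Bit 5: prefix='1' (no match yet)
Bit 6: prefix='10' -> emit 'c', reset
Bit 7: prefix='0' (no match yet)
Bit 8: prefix='00' (no match yet)
Bit 9: prefix='001' -> emit 'l', reset
Bit 10: prefix='1' (no match yet)
Bit 11: prefix='11' -> emit 'f', reset
Bit 12: prefix='0' (no match yet)
Bit 13: prefix='01' -> emit 'e', reset
Bit 14: prefix='1' (no match yet)
Bit 15: prefix='11' -> emit 'f', reset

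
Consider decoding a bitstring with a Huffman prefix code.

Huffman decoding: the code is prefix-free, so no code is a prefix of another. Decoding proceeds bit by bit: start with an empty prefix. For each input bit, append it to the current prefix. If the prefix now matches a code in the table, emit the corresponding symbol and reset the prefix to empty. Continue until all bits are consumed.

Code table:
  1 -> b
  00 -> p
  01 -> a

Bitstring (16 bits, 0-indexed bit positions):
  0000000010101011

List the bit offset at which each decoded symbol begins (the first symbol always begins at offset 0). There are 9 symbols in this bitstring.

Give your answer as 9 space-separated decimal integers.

Answer: 0 2 4 6 8 9 11 13 15

Derivation:
Bit 0: prefix='0' (no match yet)
Bit 1: prefix='00' -> emit 'p', reset
Bit 2: prefix='0' (no match yet)
Bit 3: prefix='00' -> emit 'p', reset
Bit 4: prefix='0' (no match yet)
Bit 5: prefix='00' -> emit 'p', reset
Bit 6: prefix='0' (no match yet)
Bit 7: prefix='00' -> emit 'p', reset
Bit 8: prefix='1' -> emit 'b', reset
Bit 9: prefix='0' (no match yet)
Bit 10: prefix='01' -> emit 'a', reset
Bit 11: prefix='0' (no match yet)
Bit 12: prefix='01' -> emit 'a', reset
Bit 13: prefix='0' (no match yet)
Bit 14: prefix='01' -> emit 'a', reset
Bit 15: prefix='1' -> emit 'b', reset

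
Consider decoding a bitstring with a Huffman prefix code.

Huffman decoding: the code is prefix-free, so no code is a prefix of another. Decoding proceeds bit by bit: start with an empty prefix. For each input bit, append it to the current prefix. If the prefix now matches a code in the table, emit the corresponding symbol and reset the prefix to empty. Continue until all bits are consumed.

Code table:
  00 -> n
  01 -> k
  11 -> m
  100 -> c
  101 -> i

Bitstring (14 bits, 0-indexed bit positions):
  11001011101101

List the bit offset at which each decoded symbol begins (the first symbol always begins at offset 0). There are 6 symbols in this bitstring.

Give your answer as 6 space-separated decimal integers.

Answer: 0 2 4 7 9 11

Derivation:
Bit 0: prefix='1' (no match yet)
Bit 1: prefix='11' -> emit 'm', reset
Bit 2: prefix='0' (no match yet)
Bit 3: prefix='00' -> emit 'n', reset
Bit 4: prefix='1' (no match yet)
Bit 5: prefix='10' (no match yet)
Bit 6: prefix='101' -> emit 'i', reset
Bit 7: prefix='1' (no match yet)
Bit 8: prefix='11' -> emit 'm', reset
Bit 9: prefix='0' (no match yet)
Bit 10: prefix='01' -> emit 'k', reset
Bit 11: prefix='1' (no match yet)
Bit 12: prefix='10' (no match yet)
Bit 13: prefix='101' -> emit 'i', reset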